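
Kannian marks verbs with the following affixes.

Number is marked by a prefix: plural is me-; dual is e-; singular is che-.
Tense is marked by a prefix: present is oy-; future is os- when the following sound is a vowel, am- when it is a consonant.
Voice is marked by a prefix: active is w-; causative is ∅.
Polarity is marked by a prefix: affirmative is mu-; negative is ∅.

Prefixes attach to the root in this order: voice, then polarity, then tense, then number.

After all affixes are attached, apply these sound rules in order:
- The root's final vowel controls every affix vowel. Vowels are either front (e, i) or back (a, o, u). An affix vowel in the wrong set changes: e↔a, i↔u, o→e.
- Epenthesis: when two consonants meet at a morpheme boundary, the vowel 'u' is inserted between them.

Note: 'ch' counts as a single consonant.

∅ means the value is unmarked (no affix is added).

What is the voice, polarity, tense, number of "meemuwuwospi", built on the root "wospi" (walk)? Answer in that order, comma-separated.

Segment: me-am-w-wospi.
voice: w- → active.
polarity: ∅ → negative.
tense: os/am- → future.
number: me- → plural.

active, negative, future, plural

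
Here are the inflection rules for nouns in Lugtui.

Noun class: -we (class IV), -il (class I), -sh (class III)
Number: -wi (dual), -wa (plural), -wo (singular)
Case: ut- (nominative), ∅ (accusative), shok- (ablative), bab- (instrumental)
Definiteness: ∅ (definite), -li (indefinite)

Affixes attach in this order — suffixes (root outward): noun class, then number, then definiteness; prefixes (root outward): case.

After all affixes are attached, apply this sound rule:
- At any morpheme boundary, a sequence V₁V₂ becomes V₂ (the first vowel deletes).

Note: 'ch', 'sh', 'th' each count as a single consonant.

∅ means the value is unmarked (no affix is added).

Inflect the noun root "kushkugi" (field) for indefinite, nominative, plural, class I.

Attach noun class class I -il → kushkugiil.
Attach case nominative ut- → utkushkugiil.
Attach number plural -wa → utkushkugiilwa.
Attach definiteness indefinite -li → utkushkugiilwali.
Apply vowel deletion: utkushkugiilwali → utkushkugilwali.

utkushkugilwali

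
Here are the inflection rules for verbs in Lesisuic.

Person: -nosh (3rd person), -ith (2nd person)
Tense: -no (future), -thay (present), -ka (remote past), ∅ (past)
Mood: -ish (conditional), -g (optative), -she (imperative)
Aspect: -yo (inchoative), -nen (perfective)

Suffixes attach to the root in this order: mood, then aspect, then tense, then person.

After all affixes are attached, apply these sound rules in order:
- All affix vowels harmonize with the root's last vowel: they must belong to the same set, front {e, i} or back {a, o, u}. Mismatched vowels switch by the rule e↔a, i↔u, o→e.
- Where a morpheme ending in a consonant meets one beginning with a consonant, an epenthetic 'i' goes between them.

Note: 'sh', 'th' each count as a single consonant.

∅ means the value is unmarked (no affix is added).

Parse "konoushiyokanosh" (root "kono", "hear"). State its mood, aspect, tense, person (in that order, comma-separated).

conditional, inchoative, remote past, 3rd person

Segment: kono-ish-yo-ka-nosh.
mood: -ish → conditional.
aspect: -yo → inchoative.
tense: -ka → remote past.
person: -nosh → 3rd person.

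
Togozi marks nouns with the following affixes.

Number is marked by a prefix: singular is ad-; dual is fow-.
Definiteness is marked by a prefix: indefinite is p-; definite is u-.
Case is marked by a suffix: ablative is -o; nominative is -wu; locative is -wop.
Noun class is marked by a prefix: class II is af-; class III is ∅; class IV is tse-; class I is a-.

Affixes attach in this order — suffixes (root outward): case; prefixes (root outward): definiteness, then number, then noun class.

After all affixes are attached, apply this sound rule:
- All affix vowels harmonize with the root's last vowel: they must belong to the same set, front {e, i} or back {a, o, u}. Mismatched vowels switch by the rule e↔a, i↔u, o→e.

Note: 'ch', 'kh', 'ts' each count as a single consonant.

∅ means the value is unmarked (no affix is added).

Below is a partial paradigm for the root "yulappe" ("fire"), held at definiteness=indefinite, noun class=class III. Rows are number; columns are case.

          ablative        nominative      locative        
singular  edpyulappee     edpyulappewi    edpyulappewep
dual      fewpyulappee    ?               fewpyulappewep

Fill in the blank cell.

Attach definiteness indefinite p- → pyulappe.
Attach number dual fow- → fowpyulappe.
Attach case nominative -wu → fowpyulappewu.
noun class = class III: zero marking, form stays fowpyulappewu.
Apply vowel harmony: fowpyulappewu → fewpyulappewi.

fewpyulappewi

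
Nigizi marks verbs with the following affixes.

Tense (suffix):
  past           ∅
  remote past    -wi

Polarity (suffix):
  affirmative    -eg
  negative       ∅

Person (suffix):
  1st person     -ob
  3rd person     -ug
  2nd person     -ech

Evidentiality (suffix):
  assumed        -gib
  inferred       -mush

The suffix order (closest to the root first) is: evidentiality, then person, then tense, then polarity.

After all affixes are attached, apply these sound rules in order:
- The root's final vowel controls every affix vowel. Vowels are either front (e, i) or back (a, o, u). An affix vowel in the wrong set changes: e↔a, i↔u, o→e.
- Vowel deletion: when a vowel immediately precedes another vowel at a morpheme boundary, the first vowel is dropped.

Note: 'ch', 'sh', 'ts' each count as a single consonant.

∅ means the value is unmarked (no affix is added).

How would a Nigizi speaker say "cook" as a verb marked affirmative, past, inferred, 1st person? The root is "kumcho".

Attach evidentiality inferred -mush → kumchomush.
Attach person 1st person -ob → kumchomushob.
tense = past: zero marking, form stays kumchomushob.
Attach polarity affirmative -eg → kumchomushobeg.
Apply vowel harmony: kumchomushobeg → kumchomushobag.
Vowel deletion: no change.

kumchomushobag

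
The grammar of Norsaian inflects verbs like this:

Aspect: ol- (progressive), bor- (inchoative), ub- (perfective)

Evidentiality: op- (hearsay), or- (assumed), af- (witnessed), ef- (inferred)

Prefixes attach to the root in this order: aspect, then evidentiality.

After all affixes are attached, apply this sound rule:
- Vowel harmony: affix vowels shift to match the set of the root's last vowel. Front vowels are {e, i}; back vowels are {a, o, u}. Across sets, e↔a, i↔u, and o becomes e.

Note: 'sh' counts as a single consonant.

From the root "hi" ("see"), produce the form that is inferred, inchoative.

efberhi

Attach aspect inchoative bor- → borhi.
Attach evidentiality inferred ef- → efborhi.
Apply vowel harmony: efborhi → efberhi.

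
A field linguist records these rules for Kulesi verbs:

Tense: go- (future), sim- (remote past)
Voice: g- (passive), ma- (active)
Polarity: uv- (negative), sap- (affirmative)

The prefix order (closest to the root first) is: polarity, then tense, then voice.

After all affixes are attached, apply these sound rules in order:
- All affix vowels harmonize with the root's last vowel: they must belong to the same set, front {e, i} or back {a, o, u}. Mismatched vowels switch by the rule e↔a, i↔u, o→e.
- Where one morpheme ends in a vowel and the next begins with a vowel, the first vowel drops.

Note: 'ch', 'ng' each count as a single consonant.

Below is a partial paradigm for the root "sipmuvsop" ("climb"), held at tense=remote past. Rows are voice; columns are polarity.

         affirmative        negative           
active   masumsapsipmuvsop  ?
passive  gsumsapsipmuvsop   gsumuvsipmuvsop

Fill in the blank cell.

Attach polarity negative uv- → uvsipmuvsop.
Attach tense remote past sim- → simuvsipmuvsop.
Attach voice active ma- → masimuvsipmuvsop.
Apply vowel harmony: masimuvsipmuvsop → masumuvsipmuvsop.
Vowel deletion: no change.

masumuvsipmuvsop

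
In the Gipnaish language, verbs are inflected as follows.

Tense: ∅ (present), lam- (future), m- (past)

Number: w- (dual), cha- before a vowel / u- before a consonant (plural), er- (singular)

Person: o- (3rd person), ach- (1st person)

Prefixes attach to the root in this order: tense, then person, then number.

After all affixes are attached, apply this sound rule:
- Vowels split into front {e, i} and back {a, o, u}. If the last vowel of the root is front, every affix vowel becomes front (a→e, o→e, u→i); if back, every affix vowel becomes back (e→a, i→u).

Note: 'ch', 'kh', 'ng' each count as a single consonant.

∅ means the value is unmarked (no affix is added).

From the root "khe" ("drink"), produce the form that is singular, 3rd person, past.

eremkhe

Attach tense past m- → mkhe.
Attach person 3rd person o- → omkhe.
Attach number singular er- → eromkhe.
Apply vowel harmony: eromkhe → eremkhe.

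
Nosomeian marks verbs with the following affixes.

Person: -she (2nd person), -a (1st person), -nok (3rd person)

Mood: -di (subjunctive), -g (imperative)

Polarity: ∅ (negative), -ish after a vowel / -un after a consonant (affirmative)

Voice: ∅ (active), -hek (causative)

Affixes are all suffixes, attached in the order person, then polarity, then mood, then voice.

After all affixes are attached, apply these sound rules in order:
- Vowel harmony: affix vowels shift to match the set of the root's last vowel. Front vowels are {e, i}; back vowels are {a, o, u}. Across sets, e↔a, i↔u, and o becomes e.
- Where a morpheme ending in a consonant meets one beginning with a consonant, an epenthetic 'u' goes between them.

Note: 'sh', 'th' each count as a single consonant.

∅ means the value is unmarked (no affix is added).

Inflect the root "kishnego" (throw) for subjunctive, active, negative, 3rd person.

Attach person 3rd person -nok → kishnegonok.
polarity = negative: zero marking, form stays kishnegonok.
Attach mood subjunctive -di → kishnegonokdi.
voice = active: zero marking, form stays kishnegonokdi.
Apply vowel harmony: kishnegonokdi → kishnegonokdu.
Apply epenthesis: kishnegonokdu → kishnegonokudu.

kishnegonokudu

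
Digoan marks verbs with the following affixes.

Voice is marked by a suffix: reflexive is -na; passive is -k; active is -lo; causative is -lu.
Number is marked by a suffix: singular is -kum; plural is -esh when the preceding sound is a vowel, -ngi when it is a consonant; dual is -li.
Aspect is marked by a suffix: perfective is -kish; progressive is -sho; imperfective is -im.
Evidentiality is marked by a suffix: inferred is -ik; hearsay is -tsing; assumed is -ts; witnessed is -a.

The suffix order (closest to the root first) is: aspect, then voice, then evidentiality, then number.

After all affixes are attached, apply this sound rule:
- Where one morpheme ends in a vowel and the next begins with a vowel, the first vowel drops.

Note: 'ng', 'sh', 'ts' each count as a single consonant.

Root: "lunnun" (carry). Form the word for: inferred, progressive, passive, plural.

lunnunshokikngi

Attach aspect progressive -sho → lunnunsho.
Attach voice passive -k → lunnunshok.
Attach evidentiality inferred -ik → lunnunshokik.
Attach number plural -ngi (after consonant 'k') → lunnunshokikngi.
Vowel deletion: no change.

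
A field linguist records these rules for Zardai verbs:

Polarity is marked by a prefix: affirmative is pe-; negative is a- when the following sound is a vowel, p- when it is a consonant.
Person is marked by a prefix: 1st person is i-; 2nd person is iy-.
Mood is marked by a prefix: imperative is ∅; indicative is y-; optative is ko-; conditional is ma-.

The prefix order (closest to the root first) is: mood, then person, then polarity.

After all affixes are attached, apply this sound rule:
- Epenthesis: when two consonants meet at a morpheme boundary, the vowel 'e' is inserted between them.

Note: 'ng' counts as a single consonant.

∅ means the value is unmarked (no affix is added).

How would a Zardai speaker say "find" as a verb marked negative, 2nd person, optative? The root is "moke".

aiyekomoke

Attach mood optative ko- → komoke.
Attach person 2nd person iy- → iykomoke.
Attach polarity negative a- (before vowel 'i') → aiykomoke.
Apply epenthesis: aiykomoke → aiyekomoke.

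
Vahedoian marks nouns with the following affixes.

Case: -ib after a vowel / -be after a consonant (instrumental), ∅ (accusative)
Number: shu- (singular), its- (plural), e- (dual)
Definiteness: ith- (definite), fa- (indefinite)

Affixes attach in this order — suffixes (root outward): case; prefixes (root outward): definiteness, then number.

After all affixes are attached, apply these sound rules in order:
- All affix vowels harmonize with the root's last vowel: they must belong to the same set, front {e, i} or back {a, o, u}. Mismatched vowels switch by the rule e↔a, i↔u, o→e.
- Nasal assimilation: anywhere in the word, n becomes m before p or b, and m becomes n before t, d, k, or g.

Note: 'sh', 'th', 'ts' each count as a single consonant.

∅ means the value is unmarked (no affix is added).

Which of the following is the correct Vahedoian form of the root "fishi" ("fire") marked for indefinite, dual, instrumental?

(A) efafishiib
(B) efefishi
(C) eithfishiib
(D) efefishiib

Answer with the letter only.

D

Attach definiteness indefinite fa- → fafishi.
Attach case instrumental -ib (after vowel 'i') → fafishiib.
Attach number dual e- → efafishiib.
Apply vowel harmony: efafishiib → efefishiib.
Nasal assimilation: no change.
So the correct form is efefishiib, option (D).
(C) eithfishiib is wrong: it uses definite instead of indefinite for definiteness.
(A) efafishiib is wrong: it fails to apply the sound rule(s).
(B) efefishi is wrong: it uses accusative instead of instrumental for case.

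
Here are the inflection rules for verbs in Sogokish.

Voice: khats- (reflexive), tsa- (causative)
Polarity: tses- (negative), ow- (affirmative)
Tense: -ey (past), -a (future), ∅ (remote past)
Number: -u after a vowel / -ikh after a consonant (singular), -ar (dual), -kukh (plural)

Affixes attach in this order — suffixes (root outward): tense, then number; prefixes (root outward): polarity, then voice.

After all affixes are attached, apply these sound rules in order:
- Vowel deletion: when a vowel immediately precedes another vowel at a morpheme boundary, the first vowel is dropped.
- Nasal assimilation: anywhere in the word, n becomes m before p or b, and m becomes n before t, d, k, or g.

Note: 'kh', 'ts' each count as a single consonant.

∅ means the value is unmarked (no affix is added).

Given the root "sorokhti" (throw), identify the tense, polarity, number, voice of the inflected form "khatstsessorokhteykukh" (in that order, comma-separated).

Segment: khats-tses-sorokhti-ey-kukh.
tense: -ey → past.
polarity: tses- → negative.
number: -kukh → plural.
voice: khats- → reflexive.

past, negative, plural, reflexive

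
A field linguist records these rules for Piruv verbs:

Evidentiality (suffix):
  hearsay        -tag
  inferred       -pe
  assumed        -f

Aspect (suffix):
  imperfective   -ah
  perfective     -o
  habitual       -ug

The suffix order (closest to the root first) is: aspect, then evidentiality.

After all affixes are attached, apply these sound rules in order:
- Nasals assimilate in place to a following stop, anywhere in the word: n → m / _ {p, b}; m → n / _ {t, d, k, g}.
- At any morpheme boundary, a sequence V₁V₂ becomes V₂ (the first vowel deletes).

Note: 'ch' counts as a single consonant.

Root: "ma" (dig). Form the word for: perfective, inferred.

mope

Attach aspect perfective -o → mao.
Attach evidentiality inferred -pe → maope.
Nasal assimilation: no change.
Apply vowel deletion: maope → mope.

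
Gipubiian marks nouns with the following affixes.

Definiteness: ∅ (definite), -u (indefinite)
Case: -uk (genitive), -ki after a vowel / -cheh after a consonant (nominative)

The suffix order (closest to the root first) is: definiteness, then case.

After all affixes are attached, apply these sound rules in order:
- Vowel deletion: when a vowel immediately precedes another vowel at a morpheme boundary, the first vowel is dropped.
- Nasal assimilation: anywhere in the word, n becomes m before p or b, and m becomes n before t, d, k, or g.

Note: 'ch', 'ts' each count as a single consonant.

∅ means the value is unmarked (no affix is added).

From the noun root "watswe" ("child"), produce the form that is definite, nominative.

watsweki

definiteness = definite: zero marking, form stays watswe.
Attach case nominative -ki (after vowel 'e') → watsweki.
Vowel deletion: no change.
Nasal assimilation: no change.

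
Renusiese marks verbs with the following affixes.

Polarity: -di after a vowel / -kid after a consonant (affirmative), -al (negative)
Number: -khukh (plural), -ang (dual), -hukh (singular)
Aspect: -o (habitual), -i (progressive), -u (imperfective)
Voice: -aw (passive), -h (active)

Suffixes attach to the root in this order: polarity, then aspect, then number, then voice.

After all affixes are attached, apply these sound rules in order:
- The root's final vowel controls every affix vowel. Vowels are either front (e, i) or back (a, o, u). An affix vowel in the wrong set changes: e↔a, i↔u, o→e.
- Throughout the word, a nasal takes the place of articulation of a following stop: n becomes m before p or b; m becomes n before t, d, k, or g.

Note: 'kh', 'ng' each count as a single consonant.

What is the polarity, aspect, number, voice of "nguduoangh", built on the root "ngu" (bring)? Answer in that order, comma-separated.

affirmative, habitual, dual, active

Segment: ngu-di-o-ang-h.
polarity: -di/kid → affirmative.
aspect: -o → habitual.
number: -ang → dual.
voice: -h → active.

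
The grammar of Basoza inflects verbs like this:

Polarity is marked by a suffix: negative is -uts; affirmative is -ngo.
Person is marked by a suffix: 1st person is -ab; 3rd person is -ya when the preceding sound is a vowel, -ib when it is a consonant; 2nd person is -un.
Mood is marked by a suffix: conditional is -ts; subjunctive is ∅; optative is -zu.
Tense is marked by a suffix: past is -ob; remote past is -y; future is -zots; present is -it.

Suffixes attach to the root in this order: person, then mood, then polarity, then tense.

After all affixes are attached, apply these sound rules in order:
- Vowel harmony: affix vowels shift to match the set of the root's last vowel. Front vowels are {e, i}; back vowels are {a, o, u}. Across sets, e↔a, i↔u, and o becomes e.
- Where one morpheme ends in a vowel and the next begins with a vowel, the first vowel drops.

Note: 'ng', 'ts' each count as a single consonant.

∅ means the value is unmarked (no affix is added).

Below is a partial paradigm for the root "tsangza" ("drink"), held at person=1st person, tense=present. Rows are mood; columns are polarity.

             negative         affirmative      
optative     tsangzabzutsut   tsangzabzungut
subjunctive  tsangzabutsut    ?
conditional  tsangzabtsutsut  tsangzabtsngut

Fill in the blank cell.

Attach person 1st person -ab → tsangzaab.
mood = subjunctive: zero marking, form stays tsangzaab.
Attach polarity affirmative -ngo → tsangzaabngo.
Attach tense present -it → tsangzaabngoit.
Apply vowel harmony: tsangzaabngoit → tsangzaabngout.
Apply vowel deletion: tsangzaabngout → tsangzabngut.

tsangzabngut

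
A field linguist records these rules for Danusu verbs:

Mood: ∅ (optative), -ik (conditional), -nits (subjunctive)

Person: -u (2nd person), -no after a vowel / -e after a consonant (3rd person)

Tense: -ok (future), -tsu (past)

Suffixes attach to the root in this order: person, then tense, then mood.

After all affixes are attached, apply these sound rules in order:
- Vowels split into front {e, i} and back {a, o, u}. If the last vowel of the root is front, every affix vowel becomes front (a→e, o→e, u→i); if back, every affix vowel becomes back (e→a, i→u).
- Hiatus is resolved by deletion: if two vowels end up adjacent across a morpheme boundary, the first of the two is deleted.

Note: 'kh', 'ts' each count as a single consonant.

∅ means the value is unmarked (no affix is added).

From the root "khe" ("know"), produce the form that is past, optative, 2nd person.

khitsi

Attach person 2nd person -u → kheu.
Attach tense past -tsu → kheutsu.
mood = optative: zero marking, form stays kheutsu.
Apply vowel harmony: kheutsu → kheitsi.
Apply vowel deletion: kheitsi → khitsi.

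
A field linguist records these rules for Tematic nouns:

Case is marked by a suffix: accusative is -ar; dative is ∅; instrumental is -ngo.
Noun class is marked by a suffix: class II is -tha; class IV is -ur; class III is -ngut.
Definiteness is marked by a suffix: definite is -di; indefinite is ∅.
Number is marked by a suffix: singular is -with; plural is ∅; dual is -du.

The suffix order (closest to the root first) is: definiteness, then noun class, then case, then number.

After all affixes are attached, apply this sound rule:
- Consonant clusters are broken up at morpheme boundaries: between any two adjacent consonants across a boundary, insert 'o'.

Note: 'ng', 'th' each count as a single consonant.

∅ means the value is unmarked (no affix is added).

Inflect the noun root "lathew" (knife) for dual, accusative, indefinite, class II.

definiteness = indefinite: zero marking, form stays lathew.
Attach noun class class II -tha → lathewtha.
Attach case accusative -ar → lathewthaar.
Attach number dual -du → lathewthaardu.
Apply epenthesis: lathewthaardu → lathewothaarodu.

lathewothaarodu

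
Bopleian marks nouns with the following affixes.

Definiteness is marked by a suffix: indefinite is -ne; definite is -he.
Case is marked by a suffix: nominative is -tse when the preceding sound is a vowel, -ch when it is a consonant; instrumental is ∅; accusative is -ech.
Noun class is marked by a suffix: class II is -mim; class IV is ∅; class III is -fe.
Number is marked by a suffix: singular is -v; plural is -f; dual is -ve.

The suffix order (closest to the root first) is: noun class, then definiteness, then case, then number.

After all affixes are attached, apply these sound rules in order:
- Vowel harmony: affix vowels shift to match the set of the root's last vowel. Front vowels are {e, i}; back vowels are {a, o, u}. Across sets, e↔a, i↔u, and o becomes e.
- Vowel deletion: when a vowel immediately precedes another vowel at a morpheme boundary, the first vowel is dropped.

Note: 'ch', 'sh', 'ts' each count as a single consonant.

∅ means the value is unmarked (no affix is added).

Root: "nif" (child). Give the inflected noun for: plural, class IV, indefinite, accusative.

noun class = class IV: zero marking, form stays nif.
Attach definiteness indefinite -ne → nifne.
Attach case accusative -ech → nifneech.
Attach number plural -f → nifneechf.
Vowel harmony: no change.
Apply vowel deletion: nifneechf → nifnechf.

nifnechf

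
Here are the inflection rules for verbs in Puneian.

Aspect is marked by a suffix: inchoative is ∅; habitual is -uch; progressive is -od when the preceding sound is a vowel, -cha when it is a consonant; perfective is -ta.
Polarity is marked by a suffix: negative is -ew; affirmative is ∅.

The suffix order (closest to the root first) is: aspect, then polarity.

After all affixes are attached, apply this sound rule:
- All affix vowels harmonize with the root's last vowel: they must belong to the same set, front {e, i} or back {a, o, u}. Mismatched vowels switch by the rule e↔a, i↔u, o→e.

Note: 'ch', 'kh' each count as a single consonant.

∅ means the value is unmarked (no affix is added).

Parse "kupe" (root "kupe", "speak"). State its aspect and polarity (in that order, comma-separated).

inchoative, affirmative

Segment: kupe.
aspect: ∅ → inchoative.
polarity: ∅ → affirmative.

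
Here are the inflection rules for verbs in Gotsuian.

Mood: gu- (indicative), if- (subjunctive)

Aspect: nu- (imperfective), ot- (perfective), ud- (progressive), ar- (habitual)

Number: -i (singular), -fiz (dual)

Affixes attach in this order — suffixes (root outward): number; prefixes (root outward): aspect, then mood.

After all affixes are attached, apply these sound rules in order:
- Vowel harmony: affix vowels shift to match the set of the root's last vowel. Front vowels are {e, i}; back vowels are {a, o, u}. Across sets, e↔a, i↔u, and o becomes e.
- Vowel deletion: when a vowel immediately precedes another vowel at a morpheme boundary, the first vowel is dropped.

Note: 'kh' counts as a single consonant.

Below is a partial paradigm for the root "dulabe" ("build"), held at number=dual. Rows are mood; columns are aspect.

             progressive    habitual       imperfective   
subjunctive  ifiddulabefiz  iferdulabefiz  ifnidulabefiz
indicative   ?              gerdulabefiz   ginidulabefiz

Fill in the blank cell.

giddulabefiz

Attach aspect progressive ud- → uddulabe.
Attach mood indicative gu- → guuddulabe.
Attach number dual -fiz → guuddulabefiz.
Apply vowel harmony: guuddulabefiz → giiddulabefiz.
Apply vowel deletion: giiddulabefiz → giddulabefiz.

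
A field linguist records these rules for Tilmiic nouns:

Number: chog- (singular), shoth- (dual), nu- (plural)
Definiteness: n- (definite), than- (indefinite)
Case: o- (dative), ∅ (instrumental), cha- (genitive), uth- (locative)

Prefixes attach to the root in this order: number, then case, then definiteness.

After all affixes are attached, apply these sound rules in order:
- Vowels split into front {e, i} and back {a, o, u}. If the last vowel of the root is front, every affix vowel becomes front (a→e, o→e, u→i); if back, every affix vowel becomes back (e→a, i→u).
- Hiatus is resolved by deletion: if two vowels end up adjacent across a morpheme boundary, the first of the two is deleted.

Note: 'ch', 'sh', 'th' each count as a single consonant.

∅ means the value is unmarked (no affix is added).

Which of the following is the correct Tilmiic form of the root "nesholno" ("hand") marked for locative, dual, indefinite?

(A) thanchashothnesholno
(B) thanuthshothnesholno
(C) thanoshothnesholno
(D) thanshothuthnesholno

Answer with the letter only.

Attach number dual shoth- → shothnesholno.
Attach case locative uth- → uthshothnesholno.
Attach definiteness indefinite than- → thanuthshothnesholno.
Vowel harmony: no change.
Vowel deletion: no change.
So the correct form is thanuthshothnesholno, option (B).
(A) thanchashothnesholno is wrong: it uses genitive instead of locative for case.
(D) thanshothuthnesholno is wrong: it has the affixes in the wrong order.
(C) thanoshothnesholno is wrong: it uses dative instead of locative for case.

B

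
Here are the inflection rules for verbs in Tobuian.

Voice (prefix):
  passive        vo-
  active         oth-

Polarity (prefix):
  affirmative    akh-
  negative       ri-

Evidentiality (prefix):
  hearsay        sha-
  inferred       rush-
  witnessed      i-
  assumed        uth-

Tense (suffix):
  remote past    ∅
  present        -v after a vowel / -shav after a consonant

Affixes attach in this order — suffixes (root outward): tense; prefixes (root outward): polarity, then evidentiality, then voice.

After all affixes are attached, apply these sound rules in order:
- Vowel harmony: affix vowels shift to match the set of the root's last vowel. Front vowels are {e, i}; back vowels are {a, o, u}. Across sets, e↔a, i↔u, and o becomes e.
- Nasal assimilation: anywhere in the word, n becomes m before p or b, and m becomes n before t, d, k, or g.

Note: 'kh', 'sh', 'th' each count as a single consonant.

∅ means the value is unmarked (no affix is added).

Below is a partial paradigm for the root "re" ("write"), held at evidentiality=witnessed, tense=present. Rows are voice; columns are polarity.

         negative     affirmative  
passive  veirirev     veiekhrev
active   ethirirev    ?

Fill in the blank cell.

Attach polarity affirmative akh- → akhre.
Attach evidentiality witnessed i- → iakhre.
Attach voice active oth- → othiakhre.
Attach tense present -v (after vowel 'e') → othiakhrev.
Apply vowel harmony: othiakhrev → ethiekhrev.
Nasal assimilation: no change.

ethiekhrev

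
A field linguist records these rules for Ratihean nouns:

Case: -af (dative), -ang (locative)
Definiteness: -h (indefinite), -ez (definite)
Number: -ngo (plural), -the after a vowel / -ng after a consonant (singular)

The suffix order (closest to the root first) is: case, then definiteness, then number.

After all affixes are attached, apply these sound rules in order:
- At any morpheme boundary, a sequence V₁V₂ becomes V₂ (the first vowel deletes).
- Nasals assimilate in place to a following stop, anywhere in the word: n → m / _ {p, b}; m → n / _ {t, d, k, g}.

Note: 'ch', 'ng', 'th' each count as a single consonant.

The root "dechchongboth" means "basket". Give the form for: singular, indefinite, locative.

Attach case locative -ang → dechchongbothang.
Attach definiteness indefinite -h → dechchongbothangh.
Attach number singular -ng (after consonant 'h') → dechchongbothanghng.
Vowel deletion: no change.
Nasal assimilation: no change.

dechchongbothanghng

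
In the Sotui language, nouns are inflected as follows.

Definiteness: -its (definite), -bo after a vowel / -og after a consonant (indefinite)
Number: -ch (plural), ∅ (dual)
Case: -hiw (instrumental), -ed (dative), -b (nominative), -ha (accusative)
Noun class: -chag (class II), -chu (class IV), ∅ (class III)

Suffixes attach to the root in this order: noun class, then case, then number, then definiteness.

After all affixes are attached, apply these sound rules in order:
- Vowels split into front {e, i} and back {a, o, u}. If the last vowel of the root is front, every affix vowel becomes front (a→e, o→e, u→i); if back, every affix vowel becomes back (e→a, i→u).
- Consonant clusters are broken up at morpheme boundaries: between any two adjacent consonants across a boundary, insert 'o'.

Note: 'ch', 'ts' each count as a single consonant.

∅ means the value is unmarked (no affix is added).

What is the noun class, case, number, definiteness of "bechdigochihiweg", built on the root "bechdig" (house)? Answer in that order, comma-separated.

Segment: bechdig-chu-hiw-og.
noun class: -chu → class IV.
case: -hiw → instrumental.
number: ∅ → dual.
definiteness: -bo/og → indefinite.

class IV, instrumental, dual, indefinite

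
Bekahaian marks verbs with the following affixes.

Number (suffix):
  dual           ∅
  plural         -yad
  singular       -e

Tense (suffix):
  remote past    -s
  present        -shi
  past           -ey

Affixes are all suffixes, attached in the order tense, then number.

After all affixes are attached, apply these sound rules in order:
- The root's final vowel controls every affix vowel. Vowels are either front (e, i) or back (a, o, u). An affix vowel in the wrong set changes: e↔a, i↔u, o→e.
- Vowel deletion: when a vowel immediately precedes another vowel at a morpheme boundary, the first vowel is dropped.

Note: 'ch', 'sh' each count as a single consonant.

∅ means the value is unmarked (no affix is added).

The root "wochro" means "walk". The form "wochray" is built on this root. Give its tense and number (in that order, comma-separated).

past, dual

Segment: wochro-ey.
tense: -ey → past.
number: ∅ → dual.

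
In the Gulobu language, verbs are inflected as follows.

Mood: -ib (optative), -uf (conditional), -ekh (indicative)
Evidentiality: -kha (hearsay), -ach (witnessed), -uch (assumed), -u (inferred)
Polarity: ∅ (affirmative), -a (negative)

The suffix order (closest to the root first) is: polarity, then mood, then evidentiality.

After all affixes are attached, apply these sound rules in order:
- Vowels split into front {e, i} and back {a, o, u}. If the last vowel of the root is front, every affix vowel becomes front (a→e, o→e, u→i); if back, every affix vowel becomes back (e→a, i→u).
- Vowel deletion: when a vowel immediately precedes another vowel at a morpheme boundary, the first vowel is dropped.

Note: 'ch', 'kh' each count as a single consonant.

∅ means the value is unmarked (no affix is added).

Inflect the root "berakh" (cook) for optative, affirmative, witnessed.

berakhubach

polarity = affirmative: zero marking, form stays berakh.
Attach mood optative -ib → berakhib.
Attach evidentiality witnessed -ach → berakhibach.
Apply vowel harmony: berakhibach → berakhubach.
Vowel deletion: no change.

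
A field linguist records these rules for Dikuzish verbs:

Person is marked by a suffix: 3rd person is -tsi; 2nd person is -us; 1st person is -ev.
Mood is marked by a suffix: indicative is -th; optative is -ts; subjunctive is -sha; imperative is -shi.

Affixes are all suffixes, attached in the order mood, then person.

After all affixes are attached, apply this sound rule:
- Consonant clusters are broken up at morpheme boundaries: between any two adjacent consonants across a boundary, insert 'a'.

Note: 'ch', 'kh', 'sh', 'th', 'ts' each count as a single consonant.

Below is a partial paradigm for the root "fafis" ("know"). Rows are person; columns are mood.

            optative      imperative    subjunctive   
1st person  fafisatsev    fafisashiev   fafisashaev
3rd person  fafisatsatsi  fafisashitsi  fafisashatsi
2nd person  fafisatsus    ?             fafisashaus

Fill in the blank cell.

Attach mood imperative -shi → fafisshi.
Attach person 2nd person -us → fafisshius.
Apply epenthesis: fafisshius → fafisashius.

fafisashius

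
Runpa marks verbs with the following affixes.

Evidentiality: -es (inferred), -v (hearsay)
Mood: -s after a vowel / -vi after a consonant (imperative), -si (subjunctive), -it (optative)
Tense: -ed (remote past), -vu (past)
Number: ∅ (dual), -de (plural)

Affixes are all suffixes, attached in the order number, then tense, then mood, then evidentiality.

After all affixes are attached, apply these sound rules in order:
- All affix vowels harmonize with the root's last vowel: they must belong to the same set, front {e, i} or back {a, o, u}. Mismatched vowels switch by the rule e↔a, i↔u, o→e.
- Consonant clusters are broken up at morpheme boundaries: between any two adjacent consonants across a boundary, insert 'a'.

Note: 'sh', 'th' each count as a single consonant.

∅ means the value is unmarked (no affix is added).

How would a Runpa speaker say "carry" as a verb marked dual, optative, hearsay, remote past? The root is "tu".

number = dual: zero marking, form stays tu.
Attach tense remote past -ed → tued.
Attach mood optative -it → tuedit.
Attach evidentiality hearsay -v → tueditv.
Apply vowel harmony: tueditv → tuadutv.
Apply epenthesis: tuadutv → tuadutav.

tuadutav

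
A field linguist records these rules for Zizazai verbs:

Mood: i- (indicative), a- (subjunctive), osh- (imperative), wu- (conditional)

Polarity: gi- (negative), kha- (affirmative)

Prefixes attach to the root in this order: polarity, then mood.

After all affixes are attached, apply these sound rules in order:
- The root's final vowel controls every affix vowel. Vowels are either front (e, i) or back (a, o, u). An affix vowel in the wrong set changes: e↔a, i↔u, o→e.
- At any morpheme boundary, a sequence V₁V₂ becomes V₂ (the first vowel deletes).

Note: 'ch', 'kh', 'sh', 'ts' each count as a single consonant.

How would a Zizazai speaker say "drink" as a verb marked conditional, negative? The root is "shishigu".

Attach polarity negative gi- → gishishigu.
Attach mood conditional wu- → wugishishigu.
Apply vowel harmony: wugishishigu → wugushishigu.
Vowel deletion: no change.

wugushishigu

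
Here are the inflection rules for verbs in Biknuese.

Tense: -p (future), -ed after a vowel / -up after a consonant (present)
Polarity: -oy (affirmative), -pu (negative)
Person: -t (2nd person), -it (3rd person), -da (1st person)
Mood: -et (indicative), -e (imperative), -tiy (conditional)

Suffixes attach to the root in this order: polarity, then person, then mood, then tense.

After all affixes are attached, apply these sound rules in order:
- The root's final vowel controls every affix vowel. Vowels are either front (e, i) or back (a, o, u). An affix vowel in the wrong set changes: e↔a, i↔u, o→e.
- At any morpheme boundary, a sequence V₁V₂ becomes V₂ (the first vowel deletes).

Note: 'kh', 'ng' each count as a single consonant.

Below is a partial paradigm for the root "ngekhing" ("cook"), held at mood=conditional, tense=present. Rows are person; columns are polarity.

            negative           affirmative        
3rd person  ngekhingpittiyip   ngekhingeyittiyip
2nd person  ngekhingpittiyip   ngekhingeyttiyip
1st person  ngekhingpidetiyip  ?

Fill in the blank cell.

Attach polarity affirmative -oy → ngekhingoy.
Attach person 1st person -da → ngekhingoyda.
Attach mood conditional -tiy → ngekhingoydatiy.
Attach tense present -up (after consonant 'y') → ngekhingoydatiyup.
Apply vowel harmony: ngekhingoydatiyup → ngekhingeydetiyip.
Vowel deletion: no change.

ngekhingeydetiyip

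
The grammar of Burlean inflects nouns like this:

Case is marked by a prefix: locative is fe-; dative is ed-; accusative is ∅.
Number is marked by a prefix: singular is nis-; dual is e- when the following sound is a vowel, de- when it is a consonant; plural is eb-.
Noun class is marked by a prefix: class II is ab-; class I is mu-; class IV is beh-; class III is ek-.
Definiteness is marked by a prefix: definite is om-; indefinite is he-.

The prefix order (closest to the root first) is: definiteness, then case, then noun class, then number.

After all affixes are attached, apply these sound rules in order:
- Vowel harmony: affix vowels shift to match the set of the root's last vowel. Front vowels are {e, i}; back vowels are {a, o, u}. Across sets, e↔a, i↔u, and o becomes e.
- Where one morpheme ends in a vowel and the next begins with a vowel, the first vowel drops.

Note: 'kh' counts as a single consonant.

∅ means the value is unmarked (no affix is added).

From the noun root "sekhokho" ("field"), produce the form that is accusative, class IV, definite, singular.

nusbahomsekhokho

Attach definiteness definite om- → omsekhokho.
case = accusative: zero marking, form stays omsekhokho.
Attach noun class class IV beh- → behomsekhokho.
Attach number singular nis- → nisbehomsekhokho.
Apply vowel harmony: nisbehomsekhokho → nusbahomsekhokho.
Vowel deletion: no change.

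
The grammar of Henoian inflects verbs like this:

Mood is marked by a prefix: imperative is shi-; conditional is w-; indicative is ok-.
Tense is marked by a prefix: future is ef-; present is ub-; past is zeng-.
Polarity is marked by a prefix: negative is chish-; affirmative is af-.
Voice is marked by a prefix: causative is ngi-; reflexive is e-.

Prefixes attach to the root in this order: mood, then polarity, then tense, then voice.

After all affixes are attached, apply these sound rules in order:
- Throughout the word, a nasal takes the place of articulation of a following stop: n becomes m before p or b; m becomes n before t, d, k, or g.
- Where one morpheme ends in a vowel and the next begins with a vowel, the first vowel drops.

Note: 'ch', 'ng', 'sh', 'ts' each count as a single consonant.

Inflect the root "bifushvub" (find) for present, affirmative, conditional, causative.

ngubafwbifushvub

Attach mood conditional w- → wbifushvub.
Attach polarity affirmative af- → afwbifushvub.
Attach tense present ub- → ubafwbifushvub.
Attach voice causative ngi- → ngiubafwbifushvub.
Nasal assimilation: no change.
Apply vowel deletion: ngiubafwbifushvub → ngubafwbifushvub.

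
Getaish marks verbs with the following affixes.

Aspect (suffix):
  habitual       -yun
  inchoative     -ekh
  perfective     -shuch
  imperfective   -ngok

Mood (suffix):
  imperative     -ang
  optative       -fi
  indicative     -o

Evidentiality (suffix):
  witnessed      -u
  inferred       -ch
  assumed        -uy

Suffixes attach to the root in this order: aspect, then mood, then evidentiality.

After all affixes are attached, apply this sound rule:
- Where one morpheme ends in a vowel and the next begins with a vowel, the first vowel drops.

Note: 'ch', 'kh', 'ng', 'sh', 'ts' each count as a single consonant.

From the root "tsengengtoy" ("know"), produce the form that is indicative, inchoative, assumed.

Attach aspect inchoative -ekh → tsengengtoyekh.
Attach mood indicative -o → tsengengtoyekho.
Attach evidentiality assumed -uy → tsengengtoyekhouy.
Apply vowel deletion: tsengengtoyekhouy → tsengengtoyekhuy.

tsengengtoyekhuy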